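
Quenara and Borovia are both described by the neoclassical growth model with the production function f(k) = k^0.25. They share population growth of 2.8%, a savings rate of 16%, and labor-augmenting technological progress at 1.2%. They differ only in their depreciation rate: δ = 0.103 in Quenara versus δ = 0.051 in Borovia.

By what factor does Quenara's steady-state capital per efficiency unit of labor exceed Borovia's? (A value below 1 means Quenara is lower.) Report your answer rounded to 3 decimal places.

Steady-state k* = [s/(n + g + δ)]^(1/(1−α)), so the ratio is [ (s_Q/(n + g + δ)_Q) / (s_B/(n + g + δ)_B) ]^1.3333.
s_Q/(n + g + δ)_Q = 0.16/0.143 = 1.1189; s_B/(n + g + δ)_B = 0.16/0.091 = 1.7582.
Ratio = (1.1189/1.7582)^1.3333 = 0.6364^1.3333 ≈ 0.5474

ratio ≈ 0.547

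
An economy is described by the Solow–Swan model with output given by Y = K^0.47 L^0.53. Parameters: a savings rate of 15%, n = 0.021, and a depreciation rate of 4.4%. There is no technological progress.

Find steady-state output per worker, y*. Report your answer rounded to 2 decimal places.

y* = 2.10

At the steady state, Δk = 0, so s·k^α = (n + δ)·k.
Rearranging, k^(1−α) = s / (n + δ).
k^0.53 = 0.15 / (0.021 + 0.044) = 0.15 / 0.065 = 2.3077
k* = 2.3077^(1/0.53) ≈ 4.8444
y* = (k*)^α = 4.8444^0.47 ≈ 2.0992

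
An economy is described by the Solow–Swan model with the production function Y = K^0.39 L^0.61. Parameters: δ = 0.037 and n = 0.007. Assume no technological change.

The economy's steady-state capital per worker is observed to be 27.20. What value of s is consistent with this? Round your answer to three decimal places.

s ≈ 0.330

At the steady state, Δk = 0, so s·k^α = (n + δ)·k.
So s / (n + δ) = (k*)^(1−α) = 27.20^0.61 = 7.5004.
Therefore s = 7.5004 × (n + δ) = 7.5004 × 0.044 = 0.3300.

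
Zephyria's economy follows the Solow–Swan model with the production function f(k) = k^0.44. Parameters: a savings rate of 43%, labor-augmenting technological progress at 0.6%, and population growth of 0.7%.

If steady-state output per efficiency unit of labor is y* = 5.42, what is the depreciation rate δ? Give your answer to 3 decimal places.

δ ≈ 0.037

At the steady state, Δk = 0, so s·k^α = (n + g + δ)·k.
Since y* = [s/(n + g + δ)]^(α/(1−α)), we have s/(n + g + δ) = (y*)^((1−α)/α) = 5.42^1.2727 = 8.5933.
Therefore n + g + δ = s / 8.5933 = 0.43 / 8.5933 = 0.0500, so δ = 0.0500 − 0.013 = 0.0370.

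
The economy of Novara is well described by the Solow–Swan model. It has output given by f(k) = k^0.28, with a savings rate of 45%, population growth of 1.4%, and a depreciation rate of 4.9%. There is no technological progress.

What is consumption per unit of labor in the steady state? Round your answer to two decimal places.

Steady state requires s·f(k) = (n + δ)·k, i.e. s·k^α = (n + δ)·k.
Dividing both sides by k: k^(1−α) = s / (n + δ).
k^0.72 = 0.45 / (0.014 + 0.049) = 0.45 / 0.063 = 7.1429
k* = 7.1429^(1/0.72) ≈ 15.3439
y* = (k*)^α = 15.3439^0.28 ≈ 2.1481
c* = (1 − s)·y* = (1 − 0.45) × 2.1481 ≈ 1.1815

c* = 1.18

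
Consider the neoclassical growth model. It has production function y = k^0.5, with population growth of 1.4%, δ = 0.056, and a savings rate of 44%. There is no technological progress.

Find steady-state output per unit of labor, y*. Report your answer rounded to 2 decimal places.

y* = 6.29

At the steady state, Δk = 0, so s·k^α = (n + δ)·k.
Rearranging, k^(1−α) = s / (n + δ).
k^0.5 = 0.44 / (0.014 + 0.056) = 0.44 / 0.070 = 6.2857
k* = 6.2857^(1/0.5) ≈ 39.5100
y* = (k*)^α = 39.5100^0.5 ≈ 6.2857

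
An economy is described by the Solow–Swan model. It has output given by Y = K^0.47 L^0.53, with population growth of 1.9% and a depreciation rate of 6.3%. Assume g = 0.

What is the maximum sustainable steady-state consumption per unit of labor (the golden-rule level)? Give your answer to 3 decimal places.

c_gold ≈ 2.493

At the golden rule, f'(k) = n + δ, so α·k^(α−1) = n + δ and k_gold = (α/(n + δ))^(1/(1−α)).
k_gold = (0.47/0.082)^(1/0.53) = 5.7317^1.8868 ≈ 26.9606
c_gold = f(k_gold) − (n + δ)·k_gold = 4.7037 − 0.082×26.9606 ≈ 2.4929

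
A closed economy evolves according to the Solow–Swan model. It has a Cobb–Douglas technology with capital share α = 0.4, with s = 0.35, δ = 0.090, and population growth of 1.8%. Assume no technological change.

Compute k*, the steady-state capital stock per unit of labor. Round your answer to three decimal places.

k* ≈ 7.097

In steady state, investment equals break-even investment: s·k^α = (n + δ)·k.
Dividing both sides by k: k^(1−α) = s / (n + δ).
k^0.6 = 0.35 / (0.018 + 0.090) = 0.35 / 0.108 = 3.2407
k* = 3.2407^(1/0.6) ≈ 7.0968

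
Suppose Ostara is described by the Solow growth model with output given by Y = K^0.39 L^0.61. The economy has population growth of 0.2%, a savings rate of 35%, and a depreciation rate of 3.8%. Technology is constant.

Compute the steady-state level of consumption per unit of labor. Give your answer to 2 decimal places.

c* ≈ 2.60

At the steady state, Δk = 0, so s·k^α = (n + δ)·k.
Dividing both sides by k: k^(1−α) = s / (n + δ).
k^0.61 = 0.35 / (0.002 + 0.038) = 0.35 / 0.040 = 8.7500
k* = 8.7500^(1/0.61) ≈ 35.0167
y* = (k*)^α = 35.0167^0.39 ≈ 4.0019
c* = (1 − s)·y* = (1 − 0.35) × 4.0019 ≈ 2.6012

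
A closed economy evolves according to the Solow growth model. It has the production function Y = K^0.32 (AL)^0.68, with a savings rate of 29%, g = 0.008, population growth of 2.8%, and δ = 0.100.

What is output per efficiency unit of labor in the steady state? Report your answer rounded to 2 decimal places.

y* = 1.43

Steady state requires s·f(k) = (n + g + δ)·k, i.e. s·k^α = (n + g + δ)·k.
Rearranging, k^(1−α) = s / (n + g + δ).
k^0.68 = 0.29 / (0.028 + 0.008 + 0.100) = 0.29 / 0.136 = 2.1324
k* = 2.1324^(1/0.68) ≈ 3.0453
y* = (k*)^α = 3.0453^0.32 ≈ 1.4281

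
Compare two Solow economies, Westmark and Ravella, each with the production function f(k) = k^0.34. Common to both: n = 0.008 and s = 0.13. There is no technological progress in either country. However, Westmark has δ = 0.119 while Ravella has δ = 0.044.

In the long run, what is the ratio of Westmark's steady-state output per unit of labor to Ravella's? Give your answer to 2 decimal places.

y*_W / y*_R ≈ 0.63

Steady-state y* = [s/(n + δ)]^(α/(1−α)), so the ratio is [ (s_W/(n + δ)_W) / (s_R/(n + δ)_R) ]^0.5152.
s_W/(n + δ)_W = 0.13/0.127 = 1.0236; s_R/(n + δ)_R = 0.13/0.052 = 2.5000.
Ratio = (1.0236/2.5000)^0.5152 = 0.4094^0.5152 ≈ 0.6312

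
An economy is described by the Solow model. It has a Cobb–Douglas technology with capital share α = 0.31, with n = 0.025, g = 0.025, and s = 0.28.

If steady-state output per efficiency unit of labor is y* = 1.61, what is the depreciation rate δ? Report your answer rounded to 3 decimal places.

Steady state requires s·f(k) = (n + g + δ)·k, i.e. s·k^α = (n + g + δ)·k.
Since y* = [s/(n + g + δ)]^(α/(1−α)), we have s/(n + g + δ) = (y*)^((1−α)/α) = 1.61^2.2258 = 2.8864.
Therefore n + g + δ = s / 2.8864 = 0.28 / 2.8864 = 0.0970, so δ = 0.0970 − 0.050 = 0.0470.

δ ≈ 0.047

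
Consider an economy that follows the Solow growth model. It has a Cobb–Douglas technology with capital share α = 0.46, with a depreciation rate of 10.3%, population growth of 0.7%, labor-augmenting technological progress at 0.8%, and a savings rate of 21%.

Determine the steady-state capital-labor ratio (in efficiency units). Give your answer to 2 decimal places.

k* ≈ 2.91

Steady state requires s·f(k) = (n + g + δ)·k, i.e. s·k^α = (n + g + δ)·k.
Rearranging, k^(1−α) = s / (n + g + δ).
k^0.54 = 0.21 / (0.007 + 0.008 + 0.103) = 0.21 / 0.118 = 1.7797
k* = 1.7797^(1/0.54) ≈ 2.9081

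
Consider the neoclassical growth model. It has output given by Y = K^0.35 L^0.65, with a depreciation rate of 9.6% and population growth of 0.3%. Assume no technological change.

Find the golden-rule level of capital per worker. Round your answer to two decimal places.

k_gold ≈ 6.98

The golden rule sets f'(k) = n + δ, i.e. α·k^(α−1) = n + δ.
So k^(1−α) = α / (n + δ) = 0.35 / 0.099 = 3.5354.
k_gold = 3.5354^(1/0.65) ≈ 6.9783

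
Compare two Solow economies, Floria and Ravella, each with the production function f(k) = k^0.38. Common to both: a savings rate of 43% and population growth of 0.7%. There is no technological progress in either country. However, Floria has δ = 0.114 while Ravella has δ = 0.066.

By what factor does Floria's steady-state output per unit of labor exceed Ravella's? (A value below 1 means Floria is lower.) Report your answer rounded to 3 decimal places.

y*_F / y*_R ≈ 0.734

Steady-state y* = [s/(n + δ)]^(α/(1−α)), so the ratio is [ (s_F/(n + δ)_F) / (s_R/(n + δ)_R) ]^0.6129.
s_F/(n + δ)_F = 0.43/0.121 = 3.5537; s_R/(n + δ)_R = 0.43/0.073 = 5.8904.
Ratio = (3.5537/5.8904)^0.6129 = 0.6033^0.6129 ≈ 0.7336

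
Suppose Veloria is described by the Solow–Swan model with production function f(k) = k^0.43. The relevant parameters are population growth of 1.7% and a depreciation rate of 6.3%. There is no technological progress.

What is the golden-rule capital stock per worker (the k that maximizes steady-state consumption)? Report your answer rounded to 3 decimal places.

The golden rule sets f'(k) = n + δ, i.e. α·k^(α−1) = n + δ.
So k^(1−α) = α / (n + δ) = 0.43 / 0.080 = 5.3750.
k_gold = 5.3750^(1/0.57) ≈ 19.1146

k_gold ≈ 19.115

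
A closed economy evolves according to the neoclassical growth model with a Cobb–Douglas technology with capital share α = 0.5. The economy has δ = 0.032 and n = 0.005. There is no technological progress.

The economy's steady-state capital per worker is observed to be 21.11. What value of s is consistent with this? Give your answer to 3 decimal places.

s ≈ 0.170

In steady state, investment equals break-even investment: s·k^α = (n + δ)·k.
So s / (n + δ) = (k*)^(1−α) = 21.11^0.5 = 4.5946.
Therefore s = 4.5946 × (n + δ) = 4.5946 × 0.037 = 0.1700.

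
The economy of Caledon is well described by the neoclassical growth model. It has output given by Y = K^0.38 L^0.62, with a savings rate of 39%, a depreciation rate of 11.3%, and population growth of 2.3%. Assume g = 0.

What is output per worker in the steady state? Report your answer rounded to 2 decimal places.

y* ≈ 1.91

In steady state, investment equals break-even investment: s·k^α = (n + δ)·k.
Rearranging, k^(1−α) = s / (n + δ).
k^0.62 = 0.39 / (0.023 + 0.113) = 0.39 / 0.136 = 2.8676
k* = 2.8676^(1/0.62) ≈ 5.4693
y* = (k*)^α = 5.4693^0.38 ≈ 1.9073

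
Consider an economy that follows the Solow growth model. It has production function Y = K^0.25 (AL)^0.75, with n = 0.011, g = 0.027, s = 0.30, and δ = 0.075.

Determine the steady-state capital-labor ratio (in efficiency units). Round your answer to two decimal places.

At the steady state, Δk = 0, so s·k^α = (n + g + δ)·k.
Rearranging, k^(1−α) = s / (n + g + δ).
k^0.75 = 0.30 / (0.011 + 0.027 + 0.075) = 0.30 / 0.113 = 2.6549
k* = 2.6549^(1/0.75) ≈ 3.6762

k* ≈ 3.68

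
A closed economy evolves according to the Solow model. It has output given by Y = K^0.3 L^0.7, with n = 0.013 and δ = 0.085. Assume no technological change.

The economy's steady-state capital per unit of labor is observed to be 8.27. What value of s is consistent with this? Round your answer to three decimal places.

At the steady state, Δk = 0, so s·k^α = (n + δ)·k.
So s / (n + δ) = (k*)^(1−α) = 8.27^0.7 = 4.3879.
Therefore s = 4.3879 × (n + δ) = 4.3879 × 0.098 = 0.4300.

s ≈ 0.430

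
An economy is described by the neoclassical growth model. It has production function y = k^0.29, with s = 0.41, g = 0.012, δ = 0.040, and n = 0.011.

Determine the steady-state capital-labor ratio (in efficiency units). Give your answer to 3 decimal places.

In steady state, investment equals break-even investment: s·k^α = (n + g + δ)·k.
Dividing both sides by k: k^(1−α) = s / (n + g + δ).
k^0.71 = 0.41 / (0.011 + 0.012 + 0.040) = 0.41 / 0.063 = 6.5079
k* = 6.5079^(1/0.71) ≈ 13.9859

k* ≈ 13.986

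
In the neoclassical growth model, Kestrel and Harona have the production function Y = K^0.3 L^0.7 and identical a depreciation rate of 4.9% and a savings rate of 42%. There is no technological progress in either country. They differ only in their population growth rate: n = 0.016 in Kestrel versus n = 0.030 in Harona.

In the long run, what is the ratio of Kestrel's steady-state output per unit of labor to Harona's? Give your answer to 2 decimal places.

Steady-state y* = [s/(n + δ)]^(α/(1−α)), so the ratio is [ (s_K/(n + δ)_K) / (s_H/(n + δ)_H) ]^0.4286.
s_K/(n + δ)_K = 0.42/0.065 = 6.4615; s_H/(n + δ)_H = 0.42/0.079 = 5.3165.
Ratio = (6.4615/5.3165)^0.4286 = 1.2154^0.4286 ≈ 1.0872

ratio ≈ 1.09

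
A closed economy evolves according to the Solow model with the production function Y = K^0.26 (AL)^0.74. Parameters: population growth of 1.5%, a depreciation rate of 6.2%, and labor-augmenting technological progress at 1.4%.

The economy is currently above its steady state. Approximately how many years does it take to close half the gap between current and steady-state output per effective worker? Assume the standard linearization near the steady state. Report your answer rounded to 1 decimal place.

Near the steady state the convergence rate is λ = (1 − α)(n + g + δ).
λ = (1 − 0.26) × 0.091 = 0.74 × 0.091 = 0.06734
Half-life = ln 2 / λ = 0.6931 / 0.06734 ≈ 10.29 years

about 10.3 years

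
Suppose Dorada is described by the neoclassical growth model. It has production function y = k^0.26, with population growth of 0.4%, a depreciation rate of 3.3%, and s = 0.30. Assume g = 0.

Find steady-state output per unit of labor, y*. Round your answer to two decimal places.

At the steady state, Δk = 0, so s·k^α = (n + δ)·k.
Rearranging, k^(1−α) = s / (n + δ).
k^0.74 = 0.30 / (0.004 + 0.033) = 0.30 / 0.037 = 8.1081
k* = 8.1081^(1/0.74) ≈ 16.9149
y* = (k*)^α = 16.9149^0.26 ≈ 2.0862

y* ≈ 2.09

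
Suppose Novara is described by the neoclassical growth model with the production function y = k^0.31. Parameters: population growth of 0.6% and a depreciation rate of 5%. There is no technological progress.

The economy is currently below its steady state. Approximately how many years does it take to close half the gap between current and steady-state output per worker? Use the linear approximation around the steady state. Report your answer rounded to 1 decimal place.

Near the steady state the convergence rate is λ = (1 − α)(n + δ).
λ = (1 − 0.31) × 0.056 = 0.69 × 0.056 = 0.03864
Half-life = ln 2 / λ = 0.6931 / 0.03864 ≈ 17.94 years

about 17.9 years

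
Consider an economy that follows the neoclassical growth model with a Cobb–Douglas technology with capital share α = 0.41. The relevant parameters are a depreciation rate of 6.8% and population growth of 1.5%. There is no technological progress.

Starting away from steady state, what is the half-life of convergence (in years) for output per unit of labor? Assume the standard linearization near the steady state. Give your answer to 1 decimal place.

about 14.2 years

Near the steady state the convergence rate is λ = (1 − α)(n + δ).
λ = (1 − 0.41) × 0.083 = 0.59 × 0.083 = 0.04897
Half-life = ln 2 / λ = 0.6931 / 0.04897 ≈ 14.15 years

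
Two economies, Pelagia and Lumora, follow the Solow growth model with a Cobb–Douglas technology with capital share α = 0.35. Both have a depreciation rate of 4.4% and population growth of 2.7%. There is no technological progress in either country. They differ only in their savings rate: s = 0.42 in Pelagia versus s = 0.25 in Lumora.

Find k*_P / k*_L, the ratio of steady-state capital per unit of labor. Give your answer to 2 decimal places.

k*_P / k*_L ≈ 2.22

Steady-state k* = [s/(n + δ)]^(1/(1−α)), so the ratio is [ (s_P/(n + δ)_P) / (s_L/(n + δ)_L) ]^1.5385.
s_P/(n + δ)_P = 0.42/0.071 = 5.9155; s_L/(n + δ)_L = 0.25/0.071 = 3.5211.
Ratio = (5.9155/3.5211)^1.5385 = 1.6800^1.5385 ≈ 2.2215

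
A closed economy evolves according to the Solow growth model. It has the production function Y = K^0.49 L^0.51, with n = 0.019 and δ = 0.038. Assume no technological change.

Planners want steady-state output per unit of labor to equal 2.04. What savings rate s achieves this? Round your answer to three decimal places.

s ≈ 0.120

At the steady state, Δk = 0, so s·k^α = (n + δ)·k.
Since y* = [s/(n + δ)]^(α/(1−α)), we have s/(n + δ) = (y*)^((1−α)/α) = 2.04^1.0408 = 2.1002.
Therefore s = 2.1002 × (n + δ) = 2.1002 × 0.057 = 0.1197.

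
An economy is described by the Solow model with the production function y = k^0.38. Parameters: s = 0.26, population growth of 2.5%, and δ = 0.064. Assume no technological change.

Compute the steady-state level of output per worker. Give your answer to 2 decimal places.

Steady state requires s·f(k) = (n + δ)·k, i.e. s·k^α = (n + δ)·k.
Dividing both sides by k: k^(1−α) = s / (n + δ).
k^0.62 = 0.26 / (0.025 + 0.064) = 0.26 / 0.089 = 2.9213
k* = 2.9213^(1/0.62) ≈ 5.6355
y* = (k*)^α = 5.6355^0.38 ≈ 1.9291

y* ≈ 1.93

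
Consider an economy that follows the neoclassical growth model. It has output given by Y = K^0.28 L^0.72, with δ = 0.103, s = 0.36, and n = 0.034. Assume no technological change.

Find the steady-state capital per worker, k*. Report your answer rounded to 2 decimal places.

Steady state requires s·f(k) = (n + δ)·k, i.e. s·k^α = (n + δ)·k.
Rearranging, k^(1−α) = s / (n + δ).
k^0.72 = 0.36 / (0.034 + 0.103) = 0.36 / 0.137 = 2.6277
k* = 2.6277^(1/0.72) ≈ 3.8260

k* = 3.83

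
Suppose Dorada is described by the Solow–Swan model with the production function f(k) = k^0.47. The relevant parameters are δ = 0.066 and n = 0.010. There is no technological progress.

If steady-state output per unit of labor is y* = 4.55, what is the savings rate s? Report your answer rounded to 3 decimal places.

s ≈ 0.420

Steady state requires s·f(k) = (n + δ)·k, i.e. s·k^α = (n + δ)·k.
Since y* = [s/(n + δ)]^(α/(1−α)), we have s/(n + δ) = (y*)^((1−α)/α) = 4.55^1.1277 = 5.5213.
Therefore s = 5.5213 × (n + δ) = 5.5213 × 0.076 = 0.4196.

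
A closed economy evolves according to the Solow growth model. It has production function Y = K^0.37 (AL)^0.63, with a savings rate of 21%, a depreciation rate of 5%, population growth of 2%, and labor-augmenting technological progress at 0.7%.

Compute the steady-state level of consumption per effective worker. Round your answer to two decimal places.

In steady state, investment equals break-even investment: s·k^α = (n + g + δ)·k.
Dividing both sides by k: k^(1−α) = s / (n + g + δ).
k^0.63 = 0.21 / (0.020 + 0.007 + 0.050) = 0.21 / 0.077 = 2.7273
k* = 2.7273^(1/0.63) ≈ 4.9163
y* = (k*)^α = 4.9163^0.37 ≈ 1.8026
c* = (1 − s)·y* = (1 − 0.21) × 1.8026 ≈ 1.4241

c* ≈ 1.42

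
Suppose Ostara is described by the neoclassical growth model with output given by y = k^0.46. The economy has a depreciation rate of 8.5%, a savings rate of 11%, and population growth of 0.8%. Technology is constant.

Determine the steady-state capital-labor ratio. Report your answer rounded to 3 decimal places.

k* = 1.365

In steady state, investment equals break-even investment: s·k^α = (n + δ)·k.
Rearranging, k^(1−α) = s / (n + δ).
k^0.54 = 0.11 / (0.008 + 0.085) = 0.11 / 0.093 = 1.1828
k* = 1.1828^(1/0.54) ≈ 1.3646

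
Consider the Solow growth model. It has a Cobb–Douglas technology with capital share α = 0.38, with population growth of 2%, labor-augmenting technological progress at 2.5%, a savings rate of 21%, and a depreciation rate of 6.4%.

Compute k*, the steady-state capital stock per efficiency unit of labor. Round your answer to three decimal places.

At the steady state, Δk = 0, so s·k^α = (n + g + δ)·k.
Dividing both sides by k: k^(1−α) = s / (n + g + δ).
k^0.62 = 0.21 / (0.020 + 0.025 + 0.064) = 0.21 / 0.109 = 1.9266
k* = 1.9266^(1/0.62) ≈ 2.8797

k* = 2.880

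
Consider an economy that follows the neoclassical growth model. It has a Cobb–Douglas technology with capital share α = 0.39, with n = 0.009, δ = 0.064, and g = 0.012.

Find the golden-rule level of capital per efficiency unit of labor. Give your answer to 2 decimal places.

k_gold ≈ 12.15

The golden rule sets f'(k) = n + g + δ, i.e. α·k^(α−1) = n + g + δ.
So k^(1−α) = α / (n + g + δ) = 0.39 / 0.085 = 4.5882.
k_gold = 4.5882^(1/0.61) ≈ 12.1523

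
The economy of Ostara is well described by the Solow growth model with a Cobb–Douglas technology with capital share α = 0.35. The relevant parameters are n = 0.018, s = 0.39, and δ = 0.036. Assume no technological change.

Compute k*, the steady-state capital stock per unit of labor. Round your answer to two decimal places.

k* = 20.94

In steady state, investment equals break-even investment: s·k^α = (n + δ)·k.
Rearranging, k^(1−α) = s / (n + δ).
k^0.65 = 0.39 / (0.018 + 0.036) = 0.39 / 0.054 = 7.2222
k* = 7.2222^(1/0.65) ≈ 20.9426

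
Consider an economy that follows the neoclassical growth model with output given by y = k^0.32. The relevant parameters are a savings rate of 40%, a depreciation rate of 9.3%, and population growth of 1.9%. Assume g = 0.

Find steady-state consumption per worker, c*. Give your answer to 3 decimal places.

c* = 1.092

In steady state, investment equals break-even investment: s·k^α = (n + δ)·k.
Dividing both sides by k: k^(1−α) = s / (n + δ).
k^0.68 = 0.40 / (0.019 + 0.093) = 0.40 / 0.112 = 3.5714
k* = 3.5714^(1/0.68) ≈ 6.5013
y* = (k*)^α = 6.5013^0.32 ≈ 1.8204
c* = (1 − s)·y* = (1 − 0.40) × 1.8204 ≈ 1.0922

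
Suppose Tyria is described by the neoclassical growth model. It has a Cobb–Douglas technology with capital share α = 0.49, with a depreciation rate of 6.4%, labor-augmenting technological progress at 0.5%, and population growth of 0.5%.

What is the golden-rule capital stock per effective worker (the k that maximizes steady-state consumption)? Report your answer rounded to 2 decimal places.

k_gold ≈ 40.71

The golden rule sets f'(k) = n + g + δ, i.e. α·k^(α−1) = n + g + δ.
So k^(1−α) = α / (n + g + δ) = 0.49 / 0.074 = 6.6216.
k_gold = 6.6216^(1/0.51) ≈ 40.7128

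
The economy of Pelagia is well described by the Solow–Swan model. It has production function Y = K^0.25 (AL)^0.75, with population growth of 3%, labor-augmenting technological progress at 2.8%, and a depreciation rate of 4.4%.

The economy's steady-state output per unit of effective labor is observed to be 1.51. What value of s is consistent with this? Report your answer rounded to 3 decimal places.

s ≈ 0.351

In steady state, investment equals break-even investment: s·k^α = (n + g + δ)·k.
Since y* = [s/(n + g + δ)]^(α/(1−α)), we have s/(n + g + δ) = (y*)^((1−α)/α) = 1.51^3 = 3.4430.
Therefore s = 3.4430 × (n + g + δ) = 3.4430 × 0.102 = 0.3512.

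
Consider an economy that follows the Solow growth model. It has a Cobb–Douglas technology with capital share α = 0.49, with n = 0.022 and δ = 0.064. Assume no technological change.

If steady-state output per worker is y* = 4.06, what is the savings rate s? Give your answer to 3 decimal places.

Steady state requires s·f(k) = (n + δ)·k, i.e. s·k^α = (n + δ)·k.
Since y* = [s/(n + δ)]^(α/(1−α)), we have s/(n + δ) = (y*)^((1−α)/α) = 4.06^1.0408 = 4.2989.
Therefore s = 4.2989 × (n + δ) = 4.2989 × 0.086 = 0.3697.

s ≈ 0.370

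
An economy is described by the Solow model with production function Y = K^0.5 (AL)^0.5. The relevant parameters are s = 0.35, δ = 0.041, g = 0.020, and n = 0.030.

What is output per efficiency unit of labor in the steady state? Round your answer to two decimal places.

At the steady state, Δk = 0, so s·k^α = (n + g + δ)·k.
Rearranging, k^(1−α) = s / (n + g + δ).
k^0.5 = 0.35 / (0.030 + 0.020 + 0.041) = 0.35 / 0.091 = 3.8462
k* = 3.8462^(1/0.5) ≈ 14.7933
y* = (k*)^α = 14.7933^0.5 ≈ 3.8462

y* = 3.85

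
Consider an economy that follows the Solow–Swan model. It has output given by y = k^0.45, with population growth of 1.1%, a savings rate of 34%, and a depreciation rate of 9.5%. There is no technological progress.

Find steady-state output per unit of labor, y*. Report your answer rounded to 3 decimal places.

y* ≈ 2.595

Steady state requires s·f(k) = (n + δ)·k, i.e. s·k^α = (n + δ)·k.
Rearranging, k^(1−α) = s / (n + δ).
k^0.55 = 0.34 / (0.011 + 0.095) = 0.34 / 0.106 = 3.2075
k* = 3.2075^(1/0.55) ≈ 8.3234
y* = (k*)^α = 8.3234^0.45 ≈ 2.5950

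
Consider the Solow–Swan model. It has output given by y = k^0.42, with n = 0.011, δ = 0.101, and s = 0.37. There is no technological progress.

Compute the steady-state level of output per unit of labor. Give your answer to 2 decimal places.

y* = 2.38

Steady state requires s·f(k) = (n + δ)·k, i.e. s·k^α = (n + δ)·k.
Dividing both sides by k: k^(1−α) = s / (n + δ).
k^0.58 = 0.37 / (0.011 + 0.101) = 0.37 / 0.112 = 3.3036
k* = 3.3036^(1/0.58) ≈ 7.8488
y* = (k*)^α = 7.8488^0.42 ≈ 2.3758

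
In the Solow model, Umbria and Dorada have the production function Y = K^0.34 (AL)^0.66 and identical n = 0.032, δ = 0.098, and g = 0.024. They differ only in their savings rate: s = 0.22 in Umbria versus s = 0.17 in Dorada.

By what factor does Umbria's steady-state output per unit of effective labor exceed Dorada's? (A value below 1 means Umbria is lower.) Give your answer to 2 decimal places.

Steady-state y* = [s/(n + g + δ)]^(α/(1−α)), so the ratio is [ (s_U/(n + g + δ)_U) / (s_D/(n + g + δ)_D) ]^0.5152.
s_U/(n + g + δ)_U = 0.22/0.154 = 1.4286; s_D/(n + g + δ)_D = 0.17/0.154 = 1.1039.
Ratio = (1.4286/1.1039)^0.5152 = 1.2941^0.5152 ≈ 1.1421

ratio ≈ 1.14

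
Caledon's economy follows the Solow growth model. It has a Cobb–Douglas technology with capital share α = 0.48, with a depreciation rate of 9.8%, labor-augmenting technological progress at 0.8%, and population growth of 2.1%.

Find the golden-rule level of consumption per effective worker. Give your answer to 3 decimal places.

At the golden rule, f'(k) = n + g + δ, so α·k^(α−1) = n + g + δ and k_gold = (α/(n + g + δ))^(1/(1−α)).
k_gold = (0.48/0.127)^(1/0.52) = 3.7795^1.9231 ≈ 12.8963
c_gold = f(k_gold) − (n + g + δ)·k_gold = 3.4121 − 0.127×12.8963 ≈ 1.7743

c_gold ≈ 1.774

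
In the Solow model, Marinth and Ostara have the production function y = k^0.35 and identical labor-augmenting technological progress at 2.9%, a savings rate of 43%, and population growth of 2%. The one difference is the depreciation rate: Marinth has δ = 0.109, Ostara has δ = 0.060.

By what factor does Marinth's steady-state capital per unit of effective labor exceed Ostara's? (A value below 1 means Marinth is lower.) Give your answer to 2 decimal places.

Steady-state k* = [s/(n + g + δ)]^(1/(1−α)), so the ratio is [ (s_M/(n + g + δ)_M) / (s_O/(n + g + δ)_O) ]^1.5385.
s_M/(n + g + δ)_M = 0.43/0.158 = 2.7215; s_O/(n + g + δ)_O = 0.43/0.109 = 3.9450.
Ratio = (2.7215/3.9450)^1.5385 = 0.6899^1.5385 ≈ 0.5649

k*_M / k*_O ≈ 0.56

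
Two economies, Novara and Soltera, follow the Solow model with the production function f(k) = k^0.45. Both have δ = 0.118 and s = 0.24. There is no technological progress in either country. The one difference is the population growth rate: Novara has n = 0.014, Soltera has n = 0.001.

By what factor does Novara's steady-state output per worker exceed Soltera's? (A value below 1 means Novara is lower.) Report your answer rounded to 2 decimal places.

Steady-state y* = [s/(n + δ)]^(α/(1−α)), so the ratio is [ (s_N/(n + δ)_N) / (s_S/(n + δ)_S) ]^0.8182.
s_N/(n + δ)_N = 0.24/0.132 = 1.8182; s_S/(n + δ)_S = 0.24/0.119 = 2.0168.
Ratio = (1.8182/2.0168)^0.8182 = 0.9015^0.8182 ≈ 0.9187

ratio ≈ 0.92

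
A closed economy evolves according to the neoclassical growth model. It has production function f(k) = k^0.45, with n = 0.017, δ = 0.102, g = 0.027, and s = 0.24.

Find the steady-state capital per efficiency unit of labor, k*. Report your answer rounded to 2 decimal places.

At the steady state, Δk = 0, so s·k^α = (n + g + δ)·k.
Dividing both sides by k: k^(1−α) = s / (n + g + δ).
k^0.55 = 0.24 / (0.017 + 0.027 + 0.102) = 0.24 / 0.146 = 1.6438
k* = 1.6438^(1/0.55) ≈ 2.4686

k* = 2.47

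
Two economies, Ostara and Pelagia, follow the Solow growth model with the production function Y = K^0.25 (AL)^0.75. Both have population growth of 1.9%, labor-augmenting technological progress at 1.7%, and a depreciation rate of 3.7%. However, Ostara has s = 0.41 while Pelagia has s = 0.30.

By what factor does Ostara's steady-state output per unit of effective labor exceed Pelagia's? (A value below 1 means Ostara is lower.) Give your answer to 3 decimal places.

y*_O / y*_P ≈ 1.110

Steady-state y* = [s/(n + g + δ)]^(α/(1−α)), so the ratio is [ (s_O/(n + g + δ)_O) / (s_P/(n + g + δ)_P) ]^0.3333.
s_O/(n + g + δ)_O = 0.41/0.073 = 5.6164; s_P/(n + g + δ)_P = 0.30/0.073 = 4.1096.
Ratio = (5.6164/4.1096)^0.3333 = 1.3667^0.3333 ≈ 1.1097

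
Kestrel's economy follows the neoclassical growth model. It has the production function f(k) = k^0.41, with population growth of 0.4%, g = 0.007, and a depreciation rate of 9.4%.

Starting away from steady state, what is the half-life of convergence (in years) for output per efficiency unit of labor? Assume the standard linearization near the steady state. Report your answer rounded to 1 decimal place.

Near the steady state the convergence rate is λ = (1 − α)(n + g + δ).
λ = (1 − 0.41) × 0.105 = 0.59 × 0.105 = 0.06195
Half-life = ln 2 / λ = 0.6931 / 0.06195 ≈ 11.19 years

half-life ≈ 11.2 years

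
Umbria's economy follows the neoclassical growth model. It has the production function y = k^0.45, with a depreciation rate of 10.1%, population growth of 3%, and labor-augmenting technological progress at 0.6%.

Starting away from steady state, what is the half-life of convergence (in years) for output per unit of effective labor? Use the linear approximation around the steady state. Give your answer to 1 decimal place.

t_½ ≈ 9.2 years

Near the steady state the convergence rate is λ = (1 − α)(n + g + δ).
λ = (1 − 0.45) × 0.137 = 0.55 × 0.137 = 0.07535
Half-life = ln 2 / λ = 0.6931 / 0.07535 ≈ 9.20 years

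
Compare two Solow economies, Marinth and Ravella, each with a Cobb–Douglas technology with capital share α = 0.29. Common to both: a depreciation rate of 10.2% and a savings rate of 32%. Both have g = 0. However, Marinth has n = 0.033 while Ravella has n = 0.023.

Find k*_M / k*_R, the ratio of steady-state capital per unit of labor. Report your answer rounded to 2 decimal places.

k*_M / k*_R ≈ 0.90

Steady-state k* = [s/(n + δ)]^(1/(1−α)), so the ratio is [ (s_M/(n + δ)_M) / (s_R/(n + δ)_R) ]^1.4085.
s_M/(n + δ)_M = 0.32/0.135 = 2.3704; s_R/(n + δ)_R = 0.32/0.125 = 2.5600.
Ratio = (2.3704/2.5600)^1.4085 = 0.9259^1.4085 ≈ 0.8972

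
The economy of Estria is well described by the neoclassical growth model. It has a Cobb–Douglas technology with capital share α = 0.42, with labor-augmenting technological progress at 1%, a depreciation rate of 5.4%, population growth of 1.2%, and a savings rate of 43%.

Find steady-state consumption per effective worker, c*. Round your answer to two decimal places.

In steady state, investment equals break-even investment: s·k^α = (n + g + δ)·k.
Dividing both sides by k: k^(1−α) = s / (n + g + δ).
k^0.58 = 0.43 / (0.012 + 0.010 + 0.054) = 0.43 / 0.076 = 5.6579
k* = 5.6579^(1/0.58) ≈ 19.8464
y* = (k*)^α = 19.8464^0.42 ≈ 3.5077
c* = (1 − s)·y* = (1 − 0.43) × 3.5077 ≈ 1.9994

c* = 2.00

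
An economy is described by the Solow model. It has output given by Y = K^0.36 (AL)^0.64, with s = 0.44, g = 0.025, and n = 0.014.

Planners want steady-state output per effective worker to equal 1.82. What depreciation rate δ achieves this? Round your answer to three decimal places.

In steady state, investment equals break-even investment: s·k^α = (n + g + δ)·k.
Since y* = [s/(n + g + δ)]^(α/(1−α)), we have s/(n + g + δ) = (y*)^((1−α)/α) = 1.82^1.7778 = 2.8997.
Therefore n + g + δ = s / 2.8997 = 0.44 / 2.8997 = 0.1517, so δ = 0.1517 − 0.039 = 0.1127.

δ ≈ 0.113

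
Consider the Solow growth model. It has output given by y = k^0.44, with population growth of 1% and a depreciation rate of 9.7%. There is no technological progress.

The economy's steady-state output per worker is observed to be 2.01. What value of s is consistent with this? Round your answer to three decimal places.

s ≈ 0.260

At the steady state, Δk = 0, so s·k^α = (n + δ)·k.
Since y* = [s/(n + δ)]^(α/(1−α)), we have s/(n + δ) = (y*)^((1−α)/α) = 2.01^1.2727 = 2.4315.
Therefore s = 2.4315 × (n + δ) = 2.4315 × 0.107 = 0.2602.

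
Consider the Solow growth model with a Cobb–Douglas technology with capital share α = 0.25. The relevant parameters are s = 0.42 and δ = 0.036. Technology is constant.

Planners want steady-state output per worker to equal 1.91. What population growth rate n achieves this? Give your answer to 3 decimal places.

n ≈ 0.024

In steady state, investment equals break-even investment: s·k^α = (n + δ)·k.
Since y* = [s/(n + δ)]^(α/(1−α)), we have s/(n + δ) = (y*)^((1−α)/α) = 1.91^3 = 6.9679.
Therefore n + δ = s / 6.9679 = 0.42 / 6.9679 = 0.0603, so n = 0.0603 − 0.036 = 0.0243.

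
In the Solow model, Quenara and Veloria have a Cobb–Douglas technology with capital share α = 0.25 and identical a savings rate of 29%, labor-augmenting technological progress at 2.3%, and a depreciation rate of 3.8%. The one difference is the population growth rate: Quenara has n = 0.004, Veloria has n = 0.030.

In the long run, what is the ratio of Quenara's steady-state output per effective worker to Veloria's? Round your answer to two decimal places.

Steady-state y* = [s/(n + g + δ)]^(α/(1−α)), so the ratio is [ (s_Q/(n + g + δ)_Q) / (s_V/(n + g + δ)_V) ]^0.3333.
s_Q/(n + g + δ)_Q = 0.29/0.065 = 4.4615; s_V/(n + g + δ)_V = 0.29/0.091 = 3.1868.
Ratio = (4.4615/3.1868)^0.3333 = 1.4000^0.3333 ≈ 1.1187

ratio ≈ 1.12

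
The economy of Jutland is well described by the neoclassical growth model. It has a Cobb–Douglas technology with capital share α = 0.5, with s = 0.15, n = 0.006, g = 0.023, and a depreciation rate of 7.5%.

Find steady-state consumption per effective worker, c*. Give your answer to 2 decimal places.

c* = 1.23

In steady state, investment equals break-even investment: s·k^α = (n + g + δ)·k.
Rearranging, k^(1−α) = s / (n + g + δ).
k^0.5 = 0.15 / (0.006 + 0.023 + 0.075) = 0.15 / 0.104 = 1.4423
k* = 1.4423^(1/0.5) ≈ 2.0802
y* = (k*)^α = 2.0802^0.5 ≈ 1.4423
c* = (1 − s)·y* = (1 − 0.15) × 1.4423 ≈ 1.2260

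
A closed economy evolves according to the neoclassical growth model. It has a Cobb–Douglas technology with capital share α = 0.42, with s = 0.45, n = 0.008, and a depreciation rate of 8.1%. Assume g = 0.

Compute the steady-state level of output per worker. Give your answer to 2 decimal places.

y* ≈ 3.23

Steady state requires s·f(k) = (n + δ)·k, i.e. s·k^α = (n + δ)·k.
Rearranging, k^(1−α) = s / (n + δ).
k^0.58 = 0.45 / (0.008 + 0.081) = 0.45 / 0.089 = 5.0562
k* = 5.0562^(1/0.58) ≈ 16.3490
y* = (k*)^α = 16.3490^0.42 ≈ 3.2335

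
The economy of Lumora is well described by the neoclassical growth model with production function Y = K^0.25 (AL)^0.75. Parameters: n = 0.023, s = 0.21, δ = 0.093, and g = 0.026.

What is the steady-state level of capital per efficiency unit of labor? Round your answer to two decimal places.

k* ≈ 1.68

In steady state, investment equals break-even investment: s·k^α = (n + g + δ)·k.
Dividing both sides by k: k^(1−α) = s / (n + g + δ).
k^0.75 = 0.21 / (0.023 + 0.026 + 0.093) = 0.21 / 0.142 = 1.4789
k* = 1.4789^(1/0.75) ≈ 1.6849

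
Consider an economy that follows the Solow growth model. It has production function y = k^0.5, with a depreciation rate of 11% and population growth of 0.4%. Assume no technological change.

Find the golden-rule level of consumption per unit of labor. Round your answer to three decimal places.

c_gold ≈ 2.193

At the golden rule, f'(k) = n + δ, so α·k^(α−1) = n + δ and k_gold = (α/(n + δ))^(1/(1−α)).
k_gold = (0.5/0.114)^(1/0.5) = 4.3860^2 ≈ 19.2370
c_gold = f(k_gold) − (n + δ)·k_gold = 4.3860 − 0.114×19.2370 ≈ 2.1930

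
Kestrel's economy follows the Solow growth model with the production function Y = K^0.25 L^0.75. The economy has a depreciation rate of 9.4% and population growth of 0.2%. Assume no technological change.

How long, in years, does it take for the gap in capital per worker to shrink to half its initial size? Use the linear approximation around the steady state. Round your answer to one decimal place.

t_½ ≈ 9.6 years

Near the steady state the convergence rate is λ = (1 − α)(n + δ).
λ = (1 − 0.25) × 0.096 = 0.75 × 0.096 = 0.0720
Half-life = ln 2 / λ = 0.6931 / 0.0720 ≈ 9.63 years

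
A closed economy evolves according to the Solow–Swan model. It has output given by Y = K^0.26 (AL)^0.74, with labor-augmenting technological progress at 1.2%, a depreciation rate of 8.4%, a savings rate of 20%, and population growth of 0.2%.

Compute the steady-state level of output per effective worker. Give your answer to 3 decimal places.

y* = 1.285

Steady state requires s·f(k) = (n + g + δ)·k, i.e. s·k^α = (n + g + δ)·k.
Dividing both sides by k: k^(1−α) = s / (n + g + δ).
k^0.74 = 0.20 / (0.002 + 0.012 + 0.084) = 0.20 / 0.098 = 2.0408
k* = 2.0408^(1/0.74) ≈ 2.6221
y* = (k*)^α = 2.6221^0.26 ≈ 1.2848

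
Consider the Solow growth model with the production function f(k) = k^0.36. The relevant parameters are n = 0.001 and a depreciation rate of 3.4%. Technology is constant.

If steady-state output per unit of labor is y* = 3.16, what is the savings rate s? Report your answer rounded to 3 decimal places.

Steady state requires s·f(k) = (n + δ)·k, i.e. s·k^α = (n + δ)·k.
Since y* = [s/(n + δ)]^(α/(1−α)), we have s/(n + δ) = (y*)^((1−α)/α) = 3.16^1.7778 = 7.7329.
Therefore s = 7.7329 × (n + δ) = 7.7329 × 0.035 = 0.2707.

s ≈ 0.271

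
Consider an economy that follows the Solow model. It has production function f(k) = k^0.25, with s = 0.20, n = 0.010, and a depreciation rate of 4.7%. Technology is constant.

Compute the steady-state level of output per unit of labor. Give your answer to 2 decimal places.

y* = 1.52

Steady state requires s·f(k) = (n + δ)·k, i.e. s·k^α = (n + δ)·k.
Rearranging, k^(1−α) = s / (n + δ).
k^0.75 = 0.20 / (0.010 + 0.047) = 0.20 / 0.057 = 3.5088
k* = 3.5088^(1/0.75) ≈ 5.3319
y* = (k*)^α = 5.3319^0.25 ≈ 1.5196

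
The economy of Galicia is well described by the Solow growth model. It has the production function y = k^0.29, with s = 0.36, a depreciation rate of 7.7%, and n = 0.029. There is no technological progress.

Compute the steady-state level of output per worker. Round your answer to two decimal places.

Steady state requires s·f(k) = (n + δ)·k, i.e. s·k^α = (n + δ)·k.
Rearranging, k^(1−α) = s / (n + δ).
k^0.71 = 0.36 / (0.029 + 0.077) = 0.36 / 0.106 = 3.3962
k* = 3.3962^(1/0.71) ≈ 5.5960
y* = (k*)^α = 5.5960^0.29 ≈ 1.6477

y* = 1.65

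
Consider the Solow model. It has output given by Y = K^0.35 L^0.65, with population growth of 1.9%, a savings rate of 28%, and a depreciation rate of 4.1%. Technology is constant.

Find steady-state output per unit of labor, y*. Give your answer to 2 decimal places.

Steady state requires s·f(k) = (n + δ)·k, i.e. s·k^α = (n + δ)·k.
Rearranging, k^(1−α) = s / (n + δ).
k^0.65 = 0.28 / (0.019 + 0.041) = 0.28 / 0.060 = 4.6667
k* = 4.6667^(1/0.65) ≈ 10.6966
y* = (k*)^α = 10.6966^0.35 ≈ 2.2921

y* = 2.29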